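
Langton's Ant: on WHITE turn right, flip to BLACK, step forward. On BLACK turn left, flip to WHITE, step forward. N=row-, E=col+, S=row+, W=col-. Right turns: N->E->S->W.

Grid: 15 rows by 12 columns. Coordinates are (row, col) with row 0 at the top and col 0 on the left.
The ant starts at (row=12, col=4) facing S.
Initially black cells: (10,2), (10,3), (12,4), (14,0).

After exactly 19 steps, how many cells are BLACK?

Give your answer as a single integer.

Step 1: on BLACK (12,4): turn L to E, flip to white, move to (12,5). |black|=3
Step 2: on WHITE (12,5): turn R to S, flip to black, move to (13,5). |black|=4
Step 3: on WHITE (13,5): turn R to W, flip to black, move to (13,4). |black|=5
Step 4: on WHITE (13,4): turn R to N, flip to black, move to (12,4). |black|=6
Step 5: on WHITE (12,4): turn R to E, flip to black, move to (12,5). |black|=7
Step 6: on BLACK (12,5): turn L to N, flip to white, move to (11,5). |black|=6
Step 7: on WHITE (11,5): turn R to E, flip to black, move to (11,6). |black|=7
Step 8: on WHITE (11,6): turn R to S, flip to black, move to (12,6). |black|=8
Step 9: on WHITE (12,6): turn R to W, flip to black, move to (12,5). |black|=9
Step 10: on WHITE (12,5): turn R to N, flip to black, move to (11,5). |black|=10
Step 11: on BLACK (11,5): turn L to W, flip to white, move to (11,4). |black|=9
Step 12: on WHITE (11,4): turn R to N, flip to black, move to (10,4). |black|=10
Step 13: on WHITE (10,4): turn R to E, flip to black, move to (10,5). |black|=11
Step 14: on WHITE (10,5): turn R to S, flip to black, move to (11,5). |black|=12
Step 15: on WHITE (11,5): turn R to W, flip to black, move to (11,4). |black|=13
Step 16: on BLACK (11,4): turn L to S, flip to white, move to (12,4). |black|=12
Step 17: on BLACK (12,4): turn L to E, flip to white, move to (12,5). |black|=11
Step 18: on BLACK (12,5): turn L to N, flip to white, move to (11,5). |black|=10
Step 19: on BLACK (11,5): turn L to W, flip to white, move to (11,4). |black|=9

Answer: 9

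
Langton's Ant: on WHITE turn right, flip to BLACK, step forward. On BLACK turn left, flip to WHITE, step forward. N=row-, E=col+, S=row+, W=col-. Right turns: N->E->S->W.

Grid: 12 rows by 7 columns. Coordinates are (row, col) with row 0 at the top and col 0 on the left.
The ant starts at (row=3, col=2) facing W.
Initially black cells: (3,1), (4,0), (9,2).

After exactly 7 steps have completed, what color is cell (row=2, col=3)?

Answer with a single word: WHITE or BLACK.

Step 1: on WHITE (3,2): turn R to N, flip to black, move to (2,2). |black|=4
Step 2: on WHITE (2,2): turn R to E, flip to black, move to (2,3). |black|=5
Step 3: on WHITE (2,3): turn R to S, flip to black, move to (3,3). |black|=6
Step 4: on WHITE (3,3): turn R to W, flip to black, move to (3,2). |black|=7
Step 5: on BLACK (3,2): turn L to S, flip to white, move to (4,2). |black|=6
Step 6: on WHITE (4,2): turn R to W, flip to black, move to (4,1). |black|=7
Step 7: on WHITE (4,1): turn R to N, flip to black, move to (3,1). |black|=8

Answer: BLACK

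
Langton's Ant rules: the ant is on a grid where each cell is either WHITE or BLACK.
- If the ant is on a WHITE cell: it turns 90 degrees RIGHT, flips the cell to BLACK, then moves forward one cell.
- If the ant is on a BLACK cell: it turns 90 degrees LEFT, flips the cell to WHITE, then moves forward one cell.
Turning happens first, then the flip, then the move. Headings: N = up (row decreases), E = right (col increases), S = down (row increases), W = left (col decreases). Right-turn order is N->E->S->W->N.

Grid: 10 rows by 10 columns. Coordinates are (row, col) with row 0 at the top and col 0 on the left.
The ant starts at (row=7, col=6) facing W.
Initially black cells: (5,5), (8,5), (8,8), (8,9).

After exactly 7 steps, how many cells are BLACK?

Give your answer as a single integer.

Step 1: on WHITE (7,6): turn R to N, flip to black, move to (6,6). |black|=5
Step 2: on WHITE (6,6): turn R to E, flip to black, move to (6,7). |black|=6
Step 3: on WHITE (6,7): turn R to S, flip to black, move to (7,7). |black|=7
Step 4: on WHITE (7,7): turn R to W, flip to black, move to (7,6). |black|=8
Step 5: on BLACK (7,6): turn L to S, flip to white, move to (8,6). |black|=7
Step 6: on WHITE (8,6): turn R to W, flip to black, move to (8,5). |black|=8
Step 7: on BLACK (8,5): turn L to S, flip to white, move to (9,5). |black|=7

Answer: 7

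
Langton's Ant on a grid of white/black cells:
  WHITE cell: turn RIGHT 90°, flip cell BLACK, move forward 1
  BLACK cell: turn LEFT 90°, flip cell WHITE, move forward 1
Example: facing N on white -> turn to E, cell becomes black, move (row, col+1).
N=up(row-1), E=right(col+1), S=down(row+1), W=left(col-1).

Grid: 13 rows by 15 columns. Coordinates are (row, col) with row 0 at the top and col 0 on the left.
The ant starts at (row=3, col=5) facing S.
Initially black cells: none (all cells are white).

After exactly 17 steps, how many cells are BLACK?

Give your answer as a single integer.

Answer: 7

Derivation:
Step 1: on WHITE (3,5): turn R to W, flip to black, move to (3,4). |black|=1
Step 2: on WHITE (3,4): turn R to N, flip to black, move to (2,4). |black|=2
Step 3: on WHITE (2,4): turn R to E, flip to black, move to (2,5). |black|=3
Step 4: on WHITE (2,5): turn R to S, flip to black, move to (3,5). |black|=4
Step 5: on BLACK (3,5): turn L to E, flip to white, move to (3,6). |black|=3
Step 6: on WHITE (3,6): turn R to S, flip to black, move to (4,6). |black|=4
Step 7: on WHITE (4,6): turn R to W, flip to black, move to (4,5). |black|=5
Step 8: on WHITE (4,5): turn R to N, flip to black, move to (3,5). |black|=6
Step 9: on WHITE (3,5): turn R to E, flip to black, move to (3,6). |black|=7
Step 10: on BLACK (3,6): turn L to N, flip to white, move to (2,6). |black|=6
Step 11: on WHITE (2,6): turn R to E, flip to black, move to (2,7). |black|=7
Step 12: on WHITE (2,7): turn R to S, flip to black, move to (3,7). |black|=8
Step 13: on WHITE (3,7): turn R to W, flip to black, move to (3,6). |black|=9
Step 14: on WHITE (3,6): turn R to N, flip to black, move to (2,6). |black|=10
Step 15: on BLACK (2,6): turn L to W, flip to white, move to (2,5). |black|=9
Step 16: on BLACK (2,5): turn L to S, flip to white, move to (3,5). |black|=8
Step 17: on BLACK (3,5): turn L to E, flip to white, move to (3,6). |black|=7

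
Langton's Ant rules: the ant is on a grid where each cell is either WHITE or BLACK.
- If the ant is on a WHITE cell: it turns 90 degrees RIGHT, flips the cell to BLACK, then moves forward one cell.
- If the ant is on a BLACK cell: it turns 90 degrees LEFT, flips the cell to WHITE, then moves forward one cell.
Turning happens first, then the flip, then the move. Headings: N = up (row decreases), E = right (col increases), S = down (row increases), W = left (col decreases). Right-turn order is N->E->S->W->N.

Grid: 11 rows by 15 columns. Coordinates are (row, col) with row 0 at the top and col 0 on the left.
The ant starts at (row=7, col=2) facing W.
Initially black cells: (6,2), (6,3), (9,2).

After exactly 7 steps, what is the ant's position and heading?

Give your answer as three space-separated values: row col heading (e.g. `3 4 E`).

Answer: 7 1 S

Derivation:
Step 1: on WHITE (7,2): turn R to N, flip to black, move to (6,2). |black|=4
Step 2: on BLACK (6,2): turn L to W, flip to white, move to (6,1). |black|=3
Step 3: on WHITE (6,1): turn R to N, flip to black, move to (5,1). |black|=4
Step 4: on WHITE (5,1): turn R to E, flip to black, move to (5,2). |black|=5
Step 5: on WHITE (5,2): turn R to S, flip to black, move to (6,2). |black|=6
Step 6: on WHITE (6,2): turn R to W, flip to black, move to (6,1). |black|=7
Step 7: on BLACK (6,1): turn L to S, flip to white, move to (7,1). |black|=6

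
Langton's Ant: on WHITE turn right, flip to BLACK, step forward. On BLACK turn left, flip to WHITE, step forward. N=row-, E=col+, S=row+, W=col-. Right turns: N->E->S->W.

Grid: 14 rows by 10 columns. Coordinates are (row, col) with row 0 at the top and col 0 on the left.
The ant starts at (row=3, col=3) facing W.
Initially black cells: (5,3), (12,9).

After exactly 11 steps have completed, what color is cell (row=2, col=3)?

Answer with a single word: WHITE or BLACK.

Answer: BLACK

Derivation:
Step 1: on WHITE (3,3): turn R to N, flip to black, move to (2,3). |black|=3
Step 2: on WHITE (2,3): turn R to E, flip to black, move to (2,4). |black|=4
Step 3: on WHITE (2,4): turn R to S, flip to black, move to (3,4). |black|=5
Step 4: on WHITE (3,4): turn R to W, flip to black, move to (3,3). |black|=6
Step 5: on BLACK (3,3): turn L to S, flip to white, move to (4,3). |black|=5
Step 6: on WHITE (4,3): turn R to W, flip to black, move to (4,2). |black|=6
Step 7: on WHITE (4,2): turn R to N, flip to black, move to (3,2). |black|=7
Step 8: on WHITE (3,2): turn R to E, flip to black, move to (3,3). |black|=8
Step 9: on WHITE (3,3): turn R to S, flip to black, move to (4,3). |black|=9
Step 10: on BLACK (4,3): turn L to E, flip to white, move to (4,4). |black|=8
Step 11: on WHITE (4,4): turn R to S, flip to black, move to (5,4). |black|=9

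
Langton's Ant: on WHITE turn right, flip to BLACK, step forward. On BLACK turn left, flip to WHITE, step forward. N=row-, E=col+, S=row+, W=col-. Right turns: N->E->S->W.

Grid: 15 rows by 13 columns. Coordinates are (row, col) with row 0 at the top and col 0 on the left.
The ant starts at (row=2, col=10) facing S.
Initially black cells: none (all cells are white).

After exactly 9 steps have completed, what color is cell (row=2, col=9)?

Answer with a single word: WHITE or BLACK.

Answer: BLACK

Derivation:
Step 1: on WHITE (2,10): turn R to W, flip to black, move to (2,9). |black|=1
Step 2: on WHITE (2,9): turn R to N, flip to black, move to (1,9). |black|=2
Step 3: on WHITE (1,9): turn R to E, flip to black, move to (1,10). |black|=3
Step 4: on WHITE (1,10): turn R to S, flip to black, move to (2,10). |black|=4
Step 5: on BLACK (2,10): turn L to E, flip to white, move to (2,11). |black|=3
Step 6: on WHITE (2,11): turn R to S, flip to black, move to (3,11). |black|=4
Step 7: on WHITE (3,11): turn R to W, flip to black, move to (3,10). |black|=5
Step 8: on WHITE (3,10): turn R to N, flip to black, move to (2,10). |black|=6
Step 9: on WHITE (2,10): turn R to E, flip to black, move to (2,11). |black|=7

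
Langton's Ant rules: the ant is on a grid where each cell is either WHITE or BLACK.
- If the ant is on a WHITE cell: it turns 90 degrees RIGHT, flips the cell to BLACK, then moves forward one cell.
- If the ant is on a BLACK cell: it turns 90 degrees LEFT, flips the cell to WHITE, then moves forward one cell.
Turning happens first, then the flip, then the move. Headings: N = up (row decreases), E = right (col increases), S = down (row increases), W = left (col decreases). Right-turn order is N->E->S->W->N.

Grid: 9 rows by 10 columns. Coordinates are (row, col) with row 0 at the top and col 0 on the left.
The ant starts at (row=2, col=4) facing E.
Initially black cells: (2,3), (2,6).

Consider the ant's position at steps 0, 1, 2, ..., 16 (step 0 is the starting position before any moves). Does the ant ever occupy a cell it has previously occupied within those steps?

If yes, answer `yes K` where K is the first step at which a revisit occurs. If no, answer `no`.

Step 1: on WHITE (2,4): turn R to S, flip to black, move to (3,4). |black|=3 — new cell
Step 2: on WHITE (3,4): turn R to W, flip to black, move to (3,3). |black|=4 — new cell
Step 3: on WHITE (3,3): turn R to N, flip to black, move to (2,3). |black|=5 — new cell
Step 4: on BLACK (2,3): turn L to W, flip to white, move to (2,2). |black|=4 — new cell
Step 5: on WHITE (2,2): turn R to N, flip to black, move to (1,2). |black|=5 — new cell
Step 6: on WHITE (1,2): turn R to E, flip to black, move to (1,3). |black|=6 — new cell
Step 7: on WHITE (1,3): turn R to S, flip to black, move to (2,3). |black|=7 — REVISIT

Answer: yes 7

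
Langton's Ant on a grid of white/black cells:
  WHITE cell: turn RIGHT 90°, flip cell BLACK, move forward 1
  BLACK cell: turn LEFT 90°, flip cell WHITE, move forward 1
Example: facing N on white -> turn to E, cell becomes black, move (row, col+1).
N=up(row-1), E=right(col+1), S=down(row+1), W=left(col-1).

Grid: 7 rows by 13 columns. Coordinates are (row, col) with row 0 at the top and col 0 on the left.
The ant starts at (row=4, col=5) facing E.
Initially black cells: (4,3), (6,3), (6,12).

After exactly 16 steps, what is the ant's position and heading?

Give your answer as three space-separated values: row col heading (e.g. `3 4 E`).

Step 1: on WHITE (4,5): turn R to S, flip to black, move to (5,5). |black|=4
Step 2: on WHITE (5,5): turn R to W, flip to black, move to (5,4). |black|=5
Step 3: on WHITE (5,4): turn R to N, flip to black, move to (4,4). |black|=6
Step 4: on WHITE (4,4): turn R to E, flip to black, move to (4,5). |black|=7
Step 5: on BLACK (4,5): turn L to N, flip to white, move to (3,5). |black|=6
Step 6: on WHITE (3,5): turn R to E, flip to black, move to (3,6). |black|=7
Step 7: on WHITE (3,6): turn R to S, flip to black, move to (4,6). |black|=8
Step 8: on WHITE (4,6): turn R to W, flip to black, move to (4,5). |black|=9
Step 9: on WHITE (4,5): turn R to N, flip to black, move to (3,5). |black|=10
Step 10: on BLACK (3,5): turn L to W, flip to white, move to (3,4). |black|=9
Step 11: on WHITE (3,4): turn R to N, flip to black, move to (2,4). |black|=10
Step 12: on WHITE (2,4): turn R to E, flip to black, move to (2,5). |black|=11
Step 13: on WHITE (2,5): turn R to S, flip to black, move to (3,5). |black|=12
Step 14: on WHITE (3,5): turn R to W, flip to black, move to (3,4). |black|=13
Step 15: on BLACK (3,4): turn L to S, flip to white, move to (4,4). |black|=12
Step 16: on BLACK (4,4): turn L to E, flip to white, move to (4,5). |black|=11

Answer: 4 5 E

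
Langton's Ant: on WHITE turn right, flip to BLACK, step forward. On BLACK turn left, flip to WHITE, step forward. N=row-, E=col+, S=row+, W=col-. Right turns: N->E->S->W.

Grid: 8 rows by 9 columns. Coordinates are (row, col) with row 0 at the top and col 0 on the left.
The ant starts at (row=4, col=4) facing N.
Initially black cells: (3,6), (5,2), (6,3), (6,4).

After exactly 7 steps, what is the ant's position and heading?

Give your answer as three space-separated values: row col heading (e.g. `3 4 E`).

Answer: 3 4 E

Derivation:
Step 1: on WHITE (4,4): turn R to E, flip to black, move to (4,5). |black|=5
Step 2: on WHITE (4,5): turn R to S, flip to black, move to (5,5). |black|=6
Step 3: on WHITE (5,5): turn R to W, flip to black, move to (5,4). |black|=7
Step 4: on WHITE (5,4): turn R to N, flip to black, move to (4,4). |black|=8
Step 5: on BLACK (4,4): turn L to W, flip to white, move to (4,3). |black|=7
Step 6: on WHITE (4,3): turn R to N, flip to black, move to (3,3). |black|=8
Step 7: on WHITE (3,3): turn R to E, flip to black, move to (3,4). |black|=9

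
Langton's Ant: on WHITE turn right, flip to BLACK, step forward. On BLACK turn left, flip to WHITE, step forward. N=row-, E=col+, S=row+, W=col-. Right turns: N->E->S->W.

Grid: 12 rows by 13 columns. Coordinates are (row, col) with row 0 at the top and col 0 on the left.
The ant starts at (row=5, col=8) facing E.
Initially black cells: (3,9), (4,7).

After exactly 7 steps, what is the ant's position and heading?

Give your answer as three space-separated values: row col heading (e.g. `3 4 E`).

Step 1: on WHITE (5,8): turn R to S, flip to black, move to (6,8). |black|=3
Step 2: on WHITE (6,8): turn R to W, flip to black, move to (6,7). |black|=4
Step 3: on WHITE (6,7): turn R to N, flip to black, move to (5,7). |black|=5
Step 4: on WHITE (5,7): turn R to E, flip to black, move to (5,8). |black|=6
Step 5: on BLACK (5,8): turn L to N, flip to white, move to (4,8). |black|=5
Step 6: on WHITE (4,8): turn R to E, flip to black, move to (4,9). |black|=6
Step 7: on WHITE (4,9): turn R to S, flip to black, move to (5,9). |black|=7

Answer: 5 9 S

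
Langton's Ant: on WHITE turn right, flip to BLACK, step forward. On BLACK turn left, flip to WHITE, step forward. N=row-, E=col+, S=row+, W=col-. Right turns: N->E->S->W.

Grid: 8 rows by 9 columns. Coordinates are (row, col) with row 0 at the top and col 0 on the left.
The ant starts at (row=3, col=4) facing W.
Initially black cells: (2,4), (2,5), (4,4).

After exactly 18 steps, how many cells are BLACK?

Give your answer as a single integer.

Step 1: on WHITE (3,4): turn R to N, flip to black, move to (2,4). |black|=4
Step 2: on BLACK (2,4): turn L to W, flip to white, move to (2,3). |black|=3
Step 3: on WHITE (2,3): turn R to N, flip to black, move to (1,3). |black|=4
Step 4: on WHITE (1,3): turn R to E, flip to black, move to (1,4). |black|=5
Step 5: on WHITE (1,4): turn R to S, flip to black, move to (2,4). |black|=6
Step 6: on WHITE (2,4): turn R to W, flip to black, move to (2,3). |black|=7
Step 7: on BLACK (2,3): turn L to S, flip to white, move to (3,3). |black|=6
Step 8: on WHITE (3,3): turn R to W, flip to black, move to (3,2). |black|=7
Step 9: on WHITE (3,2): turn R to N, flip to black, move to (2,2). |black|=8
Step 10: on WHITE (2,2): turn R to E, flip to black, move to (2,3). |black|=9
Step 11: on WHITE (2,3): turn R to S, flip to black, move to (3,3). |black|=10
Step 12: on BLACK (3,3): turn L to E, flip to white, move to (3,4). |black|=9
Step 13: on BLACK (3,4): turn L to N, flip to white, move to (2,4). |black|=8
Step 14: on BLACK (2,4): turn L to W, flip to white, move to (2,3). |black|=7
Step 15: on BLACK (2,3): turn L to S, flip to white, move to (3,3). |black|=6
Step 16: on WHITE (3,3): turn R to W, flip to black, move to (3,2). |black|=7
Step 17: on BLACK (3,2): turn L to S, flip to white, move to (4,2). |black|=6
Step 18: on WHITE (4,2): turn R to W, flip to black, move to (4,1). |black|=7

Answer: 7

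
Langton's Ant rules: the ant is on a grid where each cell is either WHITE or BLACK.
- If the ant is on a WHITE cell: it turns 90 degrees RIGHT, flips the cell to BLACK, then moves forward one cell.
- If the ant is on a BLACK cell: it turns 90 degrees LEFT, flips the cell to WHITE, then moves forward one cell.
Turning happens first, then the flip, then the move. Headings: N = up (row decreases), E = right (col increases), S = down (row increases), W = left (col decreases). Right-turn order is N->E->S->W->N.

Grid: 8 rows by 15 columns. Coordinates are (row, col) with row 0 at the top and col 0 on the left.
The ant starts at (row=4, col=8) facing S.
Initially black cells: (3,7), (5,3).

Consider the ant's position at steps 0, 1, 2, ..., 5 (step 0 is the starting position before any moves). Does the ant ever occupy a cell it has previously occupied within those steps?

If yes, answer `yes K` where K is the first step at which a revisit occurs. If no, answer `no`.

Step 1: on WHITE (4,8): turn R to W, flip to black, move to (4,7). |black|=3 — new cell
Step 2: on WHITE (4,7): turn R to N, flip to black, move to (3,7). |black|=4 — new cell
Step 3: on BLACK (3,7): turn L to W, flip to white, move to (3,6). |black|=3 — new cell
Step 4: on WHITE (3,6): turn R to N, flip to black, move to (2,6). |black|=4 — new cell
Step 5: on WHITE (2,6): turn R to E, flip to black, move to (2,7). |black|=5 — new cell
No revisit within 5 steps.

Answer: no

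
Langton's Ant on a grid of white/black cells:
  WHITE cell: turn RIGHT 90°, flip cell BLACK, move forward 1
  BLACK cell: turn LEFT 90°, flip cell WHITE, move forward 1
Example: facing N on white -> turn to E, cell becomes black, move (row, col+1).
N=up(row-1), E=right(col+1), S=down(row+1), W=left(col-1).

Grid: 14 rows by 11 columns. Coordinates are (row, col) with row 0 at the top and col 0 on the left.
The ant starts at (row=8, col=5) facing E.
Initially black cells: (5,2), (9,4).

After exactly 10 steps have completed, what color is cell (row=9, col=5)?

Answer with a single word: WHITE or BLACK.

Step 1: on WHITE (8,5): turn R to S, flip to black, move to (9,5). |black|=3
Step 2: on WHITE (9,5): turn R to W, flip to black, move to (9,4). |black|=4
Step 3: on BLACK (9,4): turn L to S, flip to white, move to (10,4). |black|=3
Step 4: on WHITE (10,4): turn R to W, flip to black, move to (10,3). |black|=4
Step 5: on WHITE (10,3): turn R to N, flip to black, move to (9,3). |black|=5
Step 6: on WHITE (9,3): turn R to E, flip to black, move to (9,4). |black|=6
Step 7: on WHITE (9,4): turn R to S, flip to black, move to (10,4). |black|=7
Step 8: on BLACK (10,4): turn L to E, flip to white, move to (10,5). |black|=6
Step 9: on WHITE (10,5): turn R to S, flip to black, move to (11,5). |black|=7
Step 10: on WHITE (11,5): turn R to W, flip to black, move to (11,4). |black|=8

Answer: BLACK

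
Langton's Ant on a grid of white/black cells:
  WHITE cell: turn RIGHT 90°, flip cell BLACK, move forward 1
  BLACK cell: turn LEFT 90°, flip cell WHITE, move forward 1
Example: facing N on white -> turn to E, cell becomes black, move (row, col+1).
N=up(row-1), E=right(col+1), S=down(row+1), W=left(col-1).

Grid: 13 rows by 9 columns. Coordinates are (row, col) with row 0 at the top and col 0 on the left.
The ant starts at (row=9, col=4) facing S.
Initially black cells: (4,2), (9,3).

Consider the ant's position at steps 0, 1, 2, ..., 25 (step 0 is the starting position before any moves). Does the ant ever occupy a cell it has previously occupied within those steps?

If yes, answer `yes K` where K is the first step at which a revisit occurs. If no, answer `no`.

Answer: yes 5

Derivation:
Step 1: on WHITE (9,4): turn R to W, flip to black, move to (9,3). |black|=3 — new cell
Step 2: on BLACK (9,3): turn L to S, flip to white, move to (10,3). |black|=2 — new cell
Step 3: on WHITE (10,3): turn R to W, flip to black, move to (10,2). |black|=3 — new cell
Step 4: on WHITE (10,2): turn R to N, flip to black, move to (9,2). |black|=4 — new cell
Step 5: on WHITE (9,2): turn R to E, flip to black, move to (9,3). |black|=5 — REVISIT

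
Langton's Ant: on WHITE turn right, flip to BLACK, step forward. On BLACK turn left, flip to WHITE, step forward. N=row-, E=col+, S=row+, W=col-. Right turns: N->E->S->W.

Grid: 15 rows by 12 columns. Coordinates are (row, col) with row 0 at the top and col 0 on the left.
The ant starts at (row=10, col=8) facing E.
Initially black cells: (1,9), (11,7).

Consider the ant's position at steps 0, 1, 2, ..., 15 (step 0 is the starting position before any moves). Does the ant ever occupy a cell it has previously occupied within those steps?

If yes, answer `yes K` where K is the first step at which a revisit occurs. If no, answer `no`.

Answer: yes 6

Derivation:
Step 1: on WHITE (10,8): turn R to S, flip to black, move to (11,8). |black|=3 — new cell
Step 2: on WHITE (11,8): turn R to W, flip to black, move to (11,7). |black|=4 — new cell
Step 3: on BLACK (11,7): turn L to S, flip to white, move to (12,7). |black|=3 — new cell
Step 4: on WHITE (12,7): turn R to W, flip to black, move to (12,6). |black|=4 — new cell
Step 5: on WHITE (12,6): turn R to N, flip to black, move to (11,6). |black|=5 — new cell
Step 6: on WHITE (11,6): turn R to E, flip to black, move to (11,7). |black|=6 — REVISIT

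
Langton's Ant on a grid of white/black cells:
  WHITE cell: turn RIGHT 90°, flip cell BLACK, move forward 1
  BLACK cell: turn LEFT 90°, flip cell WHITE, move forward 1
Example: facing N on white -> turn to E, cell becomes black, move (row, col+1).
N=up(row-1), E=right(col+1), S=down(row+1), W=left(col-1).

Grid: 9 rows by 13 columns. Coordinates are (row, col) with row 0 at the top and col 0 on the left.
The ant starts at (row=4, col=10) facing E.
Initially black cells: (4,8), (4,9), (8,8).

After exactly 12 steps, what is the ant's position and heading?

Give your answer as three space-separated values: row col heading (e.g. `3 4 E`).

Step 1: on WHITE (4,10): turn R to S, flip to black, move to (5,10). |black|=4
Step 2: on WHITE (5,10): turn R to W, flip to black, move to (5,9). |black|=5
Step 3: on WHITE (5,9): turn R to N, flip to black, move to (4,9). |black|=6
Step 4: on BLACK (4,9): turn L to W, flip to white, move to (4,8). |black|=5
Step 5: on BLACK (4,8): turn L to S, flip to white, move to (5,8). |black|=4
Step 6: on WHITE (5,8): turn R to W, flip to black, move to (5,7). |black|=5
Step 7: on WHITE (5,7): turn R to N, flip to black, move to (4,7). |black|=6
Step 8: on WHITE (4,7): turn R to E, flip to black, move to (4,8). |black|=7
Step 9: on WHITE (4,8): turn R to S, flip to black, move to (5,8). |black|=8
Step 10: on BLACK (5,8): turn L to E, flip to white, move to (5,9). |black|=7
Step 11: on BLACK (5,9): turn L to N, flip to white, move to (4,9). |black|=6
Step 12: on WHITE (4,9): turn R to E, flip to black, move to (4,10). |black|=7

Answer: 4 10 E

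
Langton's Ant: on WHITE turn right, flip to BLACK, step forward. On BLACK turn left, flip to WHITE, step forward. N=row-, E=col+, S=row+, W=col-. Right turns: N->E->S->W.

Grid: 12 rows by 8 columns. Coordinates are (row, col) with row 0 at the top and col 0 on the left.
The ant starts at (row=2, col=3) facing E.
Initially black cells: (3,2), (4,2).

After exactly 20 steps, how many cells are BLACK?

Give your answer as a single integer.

Answer: 10

Derivation:
Step 1: on WHITE (2,3): turn R to S, flip to black, move to (3,3). |black|=3
Step 2: on WHITE (3,3): turn R to W, flip to black, move to (3,2). |black|=4
Step 3: on BLACK (3,2): turn L to S, flip to white, move to (4,2). |black|=3
Step 4: on BLACK (4,2): turn L to E, flip to white, move to (4,3). |black|=2
Step 5: on WHITE (4,3): turn R to S, flip to black, move to (5,3). |black|=3
Step 6: on WHITE (5,3): turn R to W, flip to black, move to (5,2). |black|=4
Step 7: on WHITE (5,2): turn R to N, flip to black, move to (4,2). |black|=5
Step 8: on WHITE (4,2): turn R to E, flip to black, move to (4,3). |black|=6
Step 9: on BLACK (4,3): turn L to N, flip to white, move to (3,3). |black|=5
Step 10: on BLACK (3,3): turn L to W, flip to white, move to (3,2). |black|=4
Step 11: on WHITE (3,2): turn R to N, flip to black, move to (2,2). |black|=5
Step 12: on WHITE (2,2): turn R to E, flip to black, move to (2,3). |black|=6
Step 13: on BLACK (2,3): turn L to N, flip to white, move to (1,3). |black|=5
Step 14: on WHITE (1,3): turn R to E, flip to black, move to (1,4). |black|=6
Step 15: on WHITE (1,4): turn R to S, flip to black, move to (2,4). |black|=7
Step 16: on WHITE (2,4): turn R to W, flip to black, move to (2,3). |black|=8
Step 17: on WHITE (2,3): turn R to N, flip to black, move to (1,3). |black|=9
Step 18: on BLACK (1,3): turn L to W, flip to white, move to (1,2). |black|=8
Step 19: on WHITE (1,2): turn R to N, flip to black, move to (0,2). |black|=9
Step 20: on WHITE (0,2): turn R to E, flip to black, move to (0,3). |black|=10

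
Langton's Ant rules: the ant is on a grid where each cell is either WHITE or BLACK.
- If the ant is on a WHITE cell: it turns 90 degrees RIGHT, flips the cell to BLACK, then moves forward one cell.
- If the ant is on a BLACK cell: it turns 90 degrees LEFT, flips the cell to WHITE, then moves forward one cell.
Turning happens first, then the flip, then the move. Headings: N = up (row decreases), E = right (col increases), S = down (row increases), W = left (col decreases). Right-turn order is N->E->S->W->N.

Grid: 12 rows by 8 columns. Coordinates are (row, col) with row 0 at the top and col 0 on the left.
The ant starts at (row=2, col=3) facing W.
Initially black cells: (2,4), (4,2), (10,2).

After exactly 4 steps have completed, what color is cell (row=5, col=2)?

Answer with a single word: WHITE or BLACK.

Step 1: on WHITE (2,3): turn R to N, flip to black, move to (1,3). |black|=4
Step 2: on WHITE (1,3): turn R to E, flip to black, move to (1,4). |black|=5
Step 3: on WHITE (1,4): turn R to S, flip to black, move to (2,4). |black|=6
Step 4: on BLACK (2,4): turn L to E, flip to white, move to (2,5). |black|=5

Answer: WHITE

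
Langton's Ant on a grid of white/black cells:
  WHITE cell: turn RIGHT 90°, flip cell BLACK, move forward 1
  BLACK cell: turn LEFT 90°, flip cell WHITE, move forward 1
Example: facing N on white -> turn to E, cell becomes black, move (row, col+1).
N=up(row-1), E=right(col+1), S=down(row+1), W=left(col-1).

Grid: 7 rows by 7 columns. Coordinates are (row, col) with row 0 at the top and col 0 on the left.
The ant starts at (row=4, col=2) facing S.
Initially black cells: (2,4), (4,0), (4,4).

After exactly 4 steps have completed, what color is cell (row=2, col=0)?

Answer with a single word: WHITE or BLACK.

Answer: WHITE

Derivation:
Step 1: on WHITE (4,2): turn R to W, flip to black, move to (4,1). |black|=4
Step 2: on WHITE (4,1): turn R to N, flip to black, move to (3,1). |black|=5
Step 3: on WHITE (3,1): turn R to E, flip to black, move to (3,2). |black|=6
Step 4: on WHITE (3,2): turn R to S, flip to black, move to (4,2). |black|=7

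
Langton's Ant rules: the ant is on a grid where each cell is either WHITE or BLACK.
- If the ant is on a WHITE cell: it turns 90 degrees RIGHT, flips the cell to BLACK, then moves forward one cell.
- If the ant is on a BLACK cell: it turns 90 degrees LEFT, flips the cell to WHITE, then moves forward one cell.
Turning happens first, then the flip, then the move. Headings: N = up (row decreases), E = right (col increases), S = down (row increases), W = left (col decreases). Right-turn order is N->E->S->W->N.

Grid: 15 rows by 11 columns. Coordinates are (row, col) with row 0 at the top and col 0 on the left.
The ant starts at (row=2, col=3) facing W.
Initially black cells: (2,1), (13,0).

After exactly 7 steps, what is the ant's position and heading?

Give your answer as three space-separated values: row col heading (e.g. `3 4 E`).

Answer: 2 2 N

Derivation:
Step 1: on WHITE (2,3): turn R to N, flip to black, move to (1,3). |black|=3
Step 2: on WHITE (1,3): turn R to E, flip to black, move to (1,4). |black|=4
Step 3: on WHITE (1,4): turn R to S, flip to black, move to (2,4). |black|=5
Step 4: on WHITE (2,4): turn R to W, flip to black, move to (2,3). |black|=6
Step 5: on BLACK (2,3): turn L to S, flip to white, move to (3,3). |black|=5
Step 6: on WHITE (3,3): turn R to W, flip to black, move to (3,2). |black|=6
Step 7: on WHITE (3,2): turn R to N, flip to black, move to (2,2). |black|=7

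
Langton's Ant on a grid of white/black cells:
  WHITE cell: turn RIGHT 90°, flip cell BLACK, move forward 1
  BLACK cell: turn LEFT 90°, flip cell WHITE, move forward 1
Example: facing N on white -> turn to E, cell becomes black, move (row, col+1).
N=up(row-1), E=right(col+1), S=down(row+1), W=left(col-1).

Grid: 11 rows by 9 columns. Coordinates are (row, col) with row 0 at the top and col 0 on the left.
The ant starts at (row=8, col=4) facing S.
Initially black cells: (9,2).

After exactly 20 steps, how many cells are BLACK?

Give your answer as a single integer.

Answer: 7

Derivation:
Step 1: on WHITE (8,4): turn R to W, flip to black, move to (8,3). |black|=2
Step 2: on WHITE (8,3): turn R to N, flip to black, move to (7,3). |black|=3
Step 3: on WHITE (7,3): turn R to E, flip to black, move to (7,4). |black|=4
Step 4: on WHITE (7,4): turn R to S, flip to black, move to (8,4). |black|=5
Step 5: on BLACK (8,4): turn L to E, flip to white, move to (8,5). |black|=4
Step 6: on WHITE (8,5): turn R to S, flip to black, move to (9,5). |black|=5
Step 7: on WHITE (9,5): turn R to W, flip to black, move to (9,4). |black|=6
Step 8: on WHITE (9,4): turn R to N, flip to black, move to (8,4). |black|=7
Step 9: on WHITE (8,4): turn R to E, flip to black, move to (8,5). |black|=8
Step 10: on BLACK (8,5): turn L to N, flip to white, move to (7,5). |black|=7
Step 11: on WHITE (7,5): turn R to E, flip to black, move to (7,6). |black|=8
Step 12: on WHITE (7,6): turn R to S, flip to black, move to (8,6). |black|=9
Step 13: on WHITE (8,6): turn R to W, flip to black, move to (8,5). |black|=10
Step 14: on WHITE (8,5): turn R to N, flip to black, move to (7,5). |black|=11
Step 15: on BLACK (7,5): turn L to W, flip to white, move to (7,4). |black|=10
Step 16: on BLACK (7,4): turn L to S, flip to white, move to (8,4). |black|=9
Step 17: on BLACK (8,4): turn L to E, flip to white, move to (8,5). |black|=8
Step 18: on BLACK (8,5): turn L to N, flip to white, move to (7,5). |black|=7
Step 19: on WHITE (7,5): turn R to E, flip to black, move to (7,6). |black|=8
Step 20: on BLACK (7,6): turn L to N, flip to white, move to (6,6). |black|=7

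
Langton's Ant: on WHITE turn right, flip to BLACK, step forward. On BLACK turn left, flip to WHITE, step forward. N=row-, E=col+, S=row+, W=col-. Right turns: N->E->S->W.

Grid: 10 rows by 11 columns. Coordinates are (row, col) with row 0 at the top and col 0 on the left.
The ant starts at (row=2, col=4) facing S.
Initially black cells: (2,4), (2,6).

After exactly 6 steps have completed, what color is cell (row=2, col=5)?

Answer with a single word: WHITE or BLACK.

Step 1: on BLACK (2,4): turn L to E, flip to white, move to (2,5). |black|=1
Step 2: on WHITE (2,5): turn R to S, flip to black, move to (3,5). |black|=2
Step 3: on WHITE (3,5): turn R to W, flip to black, move to (3,4). |black|=3
Step 4: on WHITE (3,4): turn R to N, flip to black, move to (2,4). |black|=4
Step 5: on WHITE (2,4): turn R to E, flip to black, move to (2,5). |black|=5
Step 6: on BLACK (2,5): turn L to N, flip to white, move to (1,5). |black|=4

Answer: WHITE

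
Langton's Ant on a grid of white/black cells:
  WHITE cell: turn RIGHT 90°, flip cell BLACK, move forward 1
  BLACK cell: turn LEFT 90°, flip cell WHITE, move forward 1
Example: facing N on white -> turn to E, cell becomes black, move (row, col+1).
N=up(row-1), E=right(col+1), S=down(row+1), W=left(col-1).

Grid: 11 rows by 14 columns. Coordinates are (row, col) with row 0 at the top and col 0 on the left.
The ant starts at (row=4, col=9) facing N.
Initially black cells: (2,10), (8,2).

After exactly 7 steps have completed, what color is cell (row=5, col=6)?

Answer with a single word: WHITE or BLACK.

Answer: WHITE

Derivation:
Step 1: on WHITE (4,9): turn R to E, flip to black, move to (4,10). |black|=3
Step 2: on WHITE (4,10): turn R to S, flip to black, move to (5,10). |black|=4
Step 3: on WHITE (5,10): turn R to W, flip to black, move to (5,9). |black|=5
Step 4: on WHITE (5,9): turn R to N, flip to black, move to (4,9). |black|=6
Step 5: on BLACK (4,9): turn L to W, flip to white, move to (4,8). |black|=5
Step 6: on WHITE (4,8): turn R to N, flip to black, move to (3,8). |black|=6
Step 7: on WHITE (3,8): turn R to E, flip to black, move to (3,9). |black|=7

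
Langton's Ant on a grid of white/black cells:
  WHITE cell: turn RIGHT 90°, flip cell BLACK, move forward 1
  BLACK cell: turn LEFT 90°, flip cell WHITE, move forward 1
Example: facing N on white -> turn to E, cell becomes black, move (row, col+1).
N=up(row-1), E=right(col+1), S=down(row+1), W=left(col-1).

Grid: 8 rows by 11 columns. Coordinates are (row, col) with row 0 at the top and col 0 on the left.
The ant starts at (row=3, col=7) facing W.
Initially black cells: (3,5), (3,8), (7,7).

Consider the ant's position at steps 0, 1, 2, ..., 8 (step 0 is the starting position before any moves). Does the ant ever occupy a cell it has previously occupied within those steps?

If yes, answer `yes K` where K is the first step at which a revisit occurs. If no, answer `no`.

Answer: yes 7

Derivation:
Step 1: on WHITE (3,7): turn R to N, flip to black, move to (2,7). |black|=4 — new cell
Step 2: on WHITE (2,7): turn R to E, flip to black, move to (2,8). |black|=5 — new cell
Step 3: on WHITE (2,8): turn R to S, flip to black, move to (3,8). |black|=6 — new cell
Step 4: on BLACK (3,8): turn L to E, flip to white, move to (3,9). |black|=5 — new cell
Step 5: on WHITE (3,9): turn R to S, flip to black, move to (4,9). |black|=6 — new cell
Step 6: on WHITE (4,9): turn R to W, flip to black, move to (4,8). |black|=7 — new cell
Step 7: on WHITE (4,8): turn R to N, flip to black, move to (3,8). |black|=8 — REVISIT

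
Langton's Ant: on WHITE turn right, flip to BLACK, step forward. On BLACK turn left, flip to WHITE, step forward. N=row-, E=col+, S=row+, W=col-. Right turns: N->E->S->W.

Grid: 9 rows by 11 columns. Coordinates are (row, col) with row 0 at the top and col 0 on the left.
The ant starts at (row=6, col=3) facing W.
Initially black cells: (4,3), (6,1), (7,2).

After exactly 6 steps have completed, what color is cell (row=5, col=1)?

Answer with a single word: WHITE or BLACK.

Step 1: on WHITE (6,3): turn R to N, flip to black, move to (5,3). |black|=4
Step 2: on WHITE (5,3): turn R to E, flip to black, move to (5,4). |black|=5
Step 3: on WHITE (5,4): turn R to S, flip to black, move to (6,4). |black|=6
Step 4: on WHITE (6,4): turn R to W, flip to black, move to (6,3). |black|=7
Step 5: on BLACK (6,3): turn L to S, flip to white, move to (7,3). |black|=6
Step 6: on WHITE (7,3): turn R to W, flip to black, move to (7,2). |black|=7

Answer: WHITE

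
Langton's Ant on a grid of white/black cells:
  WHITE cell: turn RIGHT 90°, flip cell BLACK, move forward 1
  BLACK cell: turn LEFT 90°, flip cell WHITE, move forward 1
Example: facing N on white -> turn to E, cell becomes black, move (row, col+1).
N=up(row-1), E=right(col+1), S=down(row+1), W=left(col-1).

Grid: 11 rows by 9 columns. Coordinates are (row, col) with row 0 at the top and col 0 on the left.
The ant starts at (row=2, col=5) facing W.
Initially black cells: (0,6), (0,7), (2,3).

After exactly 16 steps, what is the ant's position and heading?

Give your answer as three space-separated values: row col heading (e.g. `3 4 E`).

Answer: 2 5 W

Derivation:
Step 1: on WHITE (2,5): turn R to N, flip to black, move to (1,5). |black|=4
Step 2: on WHITE (1,5): turn R to E, flip to black, move to (1,6). |black|=5
Step 3: on WHITE (1,6): turn R to S, flip to black, move to (2,6). |black|=6
Step 4: on WHITE (2,6): turn R to W, flip to black, move to (2,5). |black|=7
Step 5: on BLACK (2,5): turn L to S, flip to white, move to (3,5). |black|=6
Step 6: on WHITE (3,5): turn R to W, flip to black, move to (3,4). |black|=7
Step 7: on WHITE (3,4): turn R to N, flip to black, move to (2,4). |black|=8
Step 8: on WHITE (2,4): turn R to E, flip to black, move to (2,5). |black|=9
Step 9: on WHITE (2,5): turn R to S, flip to black, move to (3,5). |black|=10
Step 10: on BLACK (3,5): turn L to E, flip to white, move to (3,6). |black|=9
Step 11: on WHITE (3,6): turn R to S, flip to black, move to (4,6). |black|=10
Step 12: on WHITE (4,6): turn R to W, flip to black, move to (4,5). |black|=11
Step 13: on WHITE (4,5): turn R to N, flip to black, move to (3,5). |black|=12
Step 14: on WHITE (3,5): turn R to E, flip to black, move to (3,6). |black|=13
Step 15: on BLACK (3,6): turn L to N, flip to white, move to (2,6). |black|=12
Step 16: on BLACK (2,6): turn L to W, flip to white, move to (2,5). |black|=11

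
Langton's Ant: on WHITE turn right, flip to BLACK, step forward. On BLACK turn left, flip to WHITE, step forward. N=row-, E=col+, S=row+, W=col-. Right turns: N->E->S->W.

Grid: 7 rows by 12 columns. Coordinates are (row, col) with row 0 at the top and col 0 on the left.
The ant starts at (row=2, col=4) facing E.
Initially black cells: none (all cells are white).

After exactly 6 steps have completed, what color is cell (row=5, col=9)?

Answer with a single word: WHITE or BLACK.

Answer: WHITE

Derivation:
Step 1: on WHITE (2,4): turn R to S, flip to black, move to (3,4). |black|=1
Step 2: on WHITE (3,4): turn R to W, flip to black, move to (3,3). |black|=2
Step 3: on WHITE (3,3): turn R to N, flip to black, move to (2,3). |black|=3
Step 4: on WHITE (2,3): turn R to E, flip to black, move to (2,4). |black|=4
Step 5: on BLACK (2,4): turn L to N, flip to white, move to (1,4). |black|=3
Step 6: on WHITE (1,4): turn R to E, flip to black, move to (1,5). |black|=4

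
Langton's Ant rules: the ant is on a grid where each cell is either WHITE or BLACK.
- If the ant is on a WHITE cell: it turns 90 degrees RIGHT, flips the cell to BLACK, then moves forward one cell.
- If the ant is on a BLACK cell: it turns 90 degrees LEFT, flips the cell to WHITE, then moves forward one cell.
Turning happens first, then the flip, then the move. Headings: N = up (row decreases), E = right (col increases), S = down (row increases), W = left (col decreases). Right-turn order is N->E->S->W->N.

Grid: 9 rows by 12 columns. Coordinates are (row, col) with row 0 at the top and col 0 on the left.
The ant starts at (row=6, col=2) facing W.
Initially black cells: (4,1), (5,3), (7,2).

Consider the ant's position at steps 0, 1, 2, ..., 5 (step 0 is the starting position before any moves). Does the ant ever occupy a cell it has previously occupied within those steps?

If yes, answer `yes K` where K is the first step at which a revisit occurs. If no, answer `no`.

Answer: no

Derivation:
Step 1: on WHITE (6,2): turn R to N, flip to black, move to (5,2). |black|=4 — new cell
Step 2: on WHITE (5,2): turn R to E, flip to black, move to (5,3). |black|=5 — new cell
Step 3: on BLACK (5,3): turn L to N, flip to white, move to (4,3). |black|=4 — new cell
Step 4: on WHITE (4,3): turn R to E, flip to black, move to (4,4). |black|=5 — new cell
Step 5: on WHITE (4,4): turn R to S, flip to black, move to (5,4). |black|=6 — new cell
No revisit within 5 steps.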